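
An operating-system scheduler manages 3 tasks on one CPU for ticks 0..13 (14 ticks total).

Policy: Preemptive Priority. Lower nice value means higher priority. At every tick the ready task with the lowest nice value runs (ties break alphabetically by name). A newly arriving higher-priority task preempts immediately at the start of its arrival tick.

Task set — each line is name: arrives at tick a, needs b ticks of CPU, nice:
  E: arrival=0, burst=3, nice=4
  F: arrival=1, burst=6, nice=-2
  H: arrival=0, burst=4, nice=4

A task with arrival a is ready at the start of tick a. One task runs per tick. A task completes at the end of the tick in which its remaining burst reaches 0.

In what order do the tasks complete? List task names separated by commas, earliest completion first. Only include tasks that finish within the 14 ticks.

completion order = F, E, H

t=0: ready={E,H} → run E
t=1: ready={E,F,H} → run F
t=2: ready={E,F,H} → run F
t=3: ready={E,F,H} → run F
t=4: ready={E,F,H} → run F
t=5: ready={E,F,H} → run F
t=6: ready={E,F,H} → run F
t=7: ready={E,H} → run E
t=8: ready={E,H} → run E
t=9: ready={H} → run H
t=10: ready={H} → run H
t=11: ready={H} → run H
t=12: ready={H} → run H
t=13: (idle)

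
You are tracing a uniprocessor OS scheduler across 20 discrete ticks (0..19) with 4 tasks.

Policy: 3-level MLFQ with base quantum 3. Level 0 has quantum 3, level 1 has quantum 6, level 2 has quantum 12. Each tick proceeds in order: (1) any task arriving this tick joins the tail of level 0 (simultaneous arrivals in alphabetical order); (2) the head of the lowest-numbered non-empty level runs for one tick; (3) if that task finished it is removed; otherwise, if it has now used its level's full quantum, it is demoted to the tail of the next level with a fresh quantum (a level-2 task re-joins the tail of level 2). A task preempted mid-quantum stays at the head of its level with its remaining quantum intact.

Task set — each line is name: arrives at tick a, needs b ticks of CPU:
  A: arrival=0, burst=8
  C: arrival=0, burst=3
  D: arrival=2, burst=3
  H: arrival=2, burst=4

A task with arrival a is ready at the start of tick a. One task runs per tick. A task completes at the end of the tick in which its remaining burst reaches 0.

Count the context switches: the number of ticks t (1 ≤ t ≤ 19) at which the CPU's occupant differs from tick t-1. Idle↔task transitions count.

context switches = 6

t=0: L0/L1/L2 = AC/-/- → run A
t=1: L0/L1/L2 = AC/-/- → run A
t=2: L0/L1/L2 = ACDH/-/- → run A
t=3: L0/L1/L2 = CDH/A/- → run C
t=4: L0/L1/L2 = CDH/A/- → run C
t=5: L0/L1/L2 = CDH/A/- → run C
t=6: L0/L1/L2 = DH/A/- → run D
t=7: L0/L1/L2 = DH/A/- → run D
t=8: L0/L1/L2 = DH/A/- → run D
t=9: L0/L1/L2 = H/A/- → run H
t=10: L0/L1/L2 = H/A/- → run H
t=11: L0/L1/L2 = H/A/- → run H
t=12: L0/L1/L2 = -/AH/- → run A
t=13: L0/L1/L2 = -/AH/- → run A
t=14: L0/L1/L2 = -/AH/- → run A
t=15: L0/L1/L2 = -/AH/- → run A
t=16: L0/L1/L2 = -/AH/- → run A
t=17: L0/L1/L2 = -/H/- → run H
t=18: (idle)
t=19: (idle)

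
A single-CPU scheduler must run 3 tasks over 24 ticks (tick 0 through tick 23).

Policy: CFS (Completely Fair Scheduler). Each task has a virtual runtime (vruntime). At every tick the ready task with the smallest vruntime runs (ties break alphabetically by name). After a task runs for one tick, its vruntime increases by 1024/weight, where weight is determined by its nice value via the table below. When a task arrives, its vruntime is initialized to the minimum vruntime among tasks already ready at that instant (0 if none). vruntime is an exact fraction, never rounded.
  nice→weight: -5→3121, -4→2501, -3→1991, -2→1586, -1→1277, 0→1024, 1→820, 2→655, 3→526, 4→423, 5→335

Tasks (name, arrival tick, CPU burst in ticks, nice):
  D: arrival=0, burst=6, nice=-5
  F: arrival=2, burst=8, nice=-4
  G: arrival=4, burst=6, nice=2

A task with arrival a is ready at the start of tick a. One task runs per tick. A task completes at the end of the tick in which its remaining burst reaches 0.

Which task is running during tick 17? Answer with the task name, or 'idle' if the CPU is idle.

t=0: vr[D=0] → run D
t=1: vr[D=1024/3121] → run D
t=2: vr[D=2048/3121 F=2048/3121] → run D
t=3: vr[D=3072/3121 F=2048/3121] → run F
t=4: vr[D=3072/3121 F=8317952/7805621 G=3072/3121] → run D
t=5: vr[D=4096/3121 F=8317952/7805621 G=3072/3121] → run G
t=6: vr[D=4096/3121 F=8317952/7805621 G=5208064/2044255] → run F
t=7: vr[D=4096/3121 F=11513856/7805621 G=5208064/2044255] → run D
t=8: vr[D=5120/3121 F=11513856/7805621 G=5208064/2044255] → run F
t=9: vr[D=5120/3121 F=14709760/7805621 G=5208064/2044255] → run D
t=10: vr[F=14709760/7805621 G=5208064/2044255] → run F
t=11: vr[F=17905664/7805621 G=5208064/2044255] → run F
t=12: vr[F=21101568/7805621 G=5208064/2044255] → run G
t=13: vr[F=21101568/7805621 G=8403968/2044255] → run F
t=14: vr[F=24297472/7805621 G=8403968/2044255] → run F
t=15: vr[F=27493376/7805621 G=8403968/2044255] → run F
t=16: vr[G=8403968/2044255] → run G
t=17: vr[G=11599872/2044255] → run G
t=18: vr[G=14795776/2044255] → run G
t=19: vr[G=3598336/408851] → run G
t=20: (idle)
t=21: (idle)
t=22: (idle)
t=23: (idle)

running at tick 17 = G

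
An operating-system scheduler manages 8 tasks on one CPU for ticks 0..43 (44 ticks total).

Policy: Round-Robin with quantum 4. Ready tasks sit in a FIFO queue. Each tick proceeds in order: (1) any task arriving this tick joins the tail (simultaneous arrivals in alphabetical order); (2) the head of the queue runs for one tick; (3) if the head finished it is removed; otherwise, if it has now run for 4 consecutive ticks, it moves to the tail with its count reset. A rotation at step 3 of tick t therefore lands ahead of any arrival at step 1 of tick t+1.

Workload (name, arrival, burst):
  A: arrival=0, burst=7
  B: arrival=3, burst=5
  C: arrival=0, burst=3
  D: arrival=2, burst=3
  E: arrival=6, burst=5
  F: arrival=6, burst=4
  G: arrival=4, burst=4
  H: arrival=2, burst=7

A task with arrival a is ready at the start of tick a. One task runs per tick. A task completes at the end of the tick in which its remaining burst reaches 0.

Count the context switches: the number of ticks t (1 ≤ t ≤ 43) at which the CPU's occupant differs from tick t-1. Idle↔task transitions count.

t=0: queue=[A,C] q_used=0 → run A
t=1: queue=[A,C] q_used=1 → run A
t=2: queue=[A,C,D,H] q_used=2 → run A
t=3: queue=[A,C,D,H,B] q_used=3 → run A
t=4: queue=[C,D,H,B,A,G] q_used=0 → run C
t=5: queue=[C,D,H,B,A,G] q_used=1 → run C
t=6: queue=[C,D,H,B,A,G,E,F] q_used=2 → run C
t=7: queue=[D,H,B,A,G,E,F] q_used=0 → run D
t=8: queue=[D,H,B,A,G,E,F] q_used=1 → run D
t=9: queue=[D,H,B,A,G,E,F] q_used=2 → run D
t=10: queue=[H,B,A,G,E,F] q_used=0 → run H
t=11: queue=[H,B,A,G,E,F] q_used=1 → run H
t=12: queue=[H,B,A,G,E,F] q_used=2 → run H
t=13: queue=[H,B,A,G,E,F] q_used=3 → run H
t=14: queue=[B,A,G,E,F,H] q_used=0 → run B
t=15: queue=[B,A,G,E,F,H] q_used=1 → run B
t=16: queue=[B,A,G,E,F,H] q_used=2 → run B
t=17: queue=[B,A,G,E,F,H] q_used=3 → run B
t=18: queue=[A,G,E,F,H,B] q_used=0 → run A
t=19: queue=[A,G,E,F,H,B] q_used=1 → run A
t=20: queue=[A,G,E,F,H,B] q_used=2 → run A
t=21: queue=[G,E,F,H,B] q_used=0 → run G
t=22: queue=[G,E,F,H,B] q_used=1 → run G
t=23: queue=[G,E,F,H,B] q_used=2 → run G
t=24: queue=[G,E,F,H,B] q_used=3 → run G
t=25: queue=[E,F,H,B] q_used=0 → run E
t=26: queue=[E,F,H,B] q_used=1 → run E
t=27: queue=[E,F,H,B] q_used=2 → run E
t=28: queue=[E,F,H,B] q_used=3 → run E
t=29: queue=[F,H,B,E] q_used=0 → run F
t=30: queue=[F,H,B,E] q_used=1 → run F
t=31: queue=[F,H,B,E] q_used=2 → run F
t=32: queue=[F,H,B,E] q_used=3 → run F
t=33: queue=[H,B,E] q_used=0 → run H
t=34: queue=[H,B,E] q_used=1 → run H
t=35: queue=[H,B,E] q_used=2 → run H
t=36: queue=[B,E] q_used=0 → run B
t=37: queue=[E] q_used=0 → run E
t=38: (idle)
t=39: (idle)
t=40: (idle)
t=41: (idle)
t=42: (idle)
t=43: (idle)

context switches = 12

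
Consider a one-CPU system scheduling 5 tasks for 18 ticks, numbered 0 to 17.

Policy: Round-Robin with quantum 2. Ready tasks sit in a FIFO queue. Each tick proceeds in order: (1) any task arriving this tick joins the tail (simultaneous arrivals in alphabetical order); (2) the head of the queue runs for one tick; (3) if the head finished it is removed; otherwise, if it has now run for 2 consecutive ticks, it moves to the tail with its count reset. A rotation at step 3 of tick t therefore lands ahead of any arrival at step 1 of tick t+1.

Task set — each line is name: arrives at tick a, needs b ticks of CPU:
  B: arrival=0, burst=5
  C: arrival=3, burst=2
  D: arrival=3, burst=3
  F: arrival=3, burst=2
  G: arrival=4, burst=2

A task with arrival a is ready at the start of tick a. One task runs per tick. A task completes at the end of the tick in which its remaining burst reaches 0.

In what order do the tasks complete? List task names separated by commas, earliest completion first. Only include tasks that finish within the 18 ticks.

completion order = C, F, B, G, D

t=0: queue=[B] q_used=0 → run B
t=1: queue=[B] q_used=1 → run B
t=2: queue=[B] q_used=0 → run B
t=3: queue=[B,C,D,F] q_used=1 → run B
t=4: queue=[C,D,F,B,G] q_used=0 → run C
t=5: queue=[C,D,F,B,G] q_used=1 → run C
t=6: queue=[D,F,B,G] q_used=0 → run D
t=7: queue=[D,F,B,G] q_used=1 → run D
t=8: queue=[F,B,G,D] q_used=0 → run F
t=9: queue=[F,B,G,D] q_used=1 → run F
t=10: queue=[B,G,D] q_used=0 → run B
t=11: queue=[G,D] q_used=0 → run G
t=12: queue=[G,D] q_used=1 → run G
t=13: queue=[D] q_used=0 → run D
t=14: (idle)
t=15: (idle)
t=16: (idle)
t=17: (idle)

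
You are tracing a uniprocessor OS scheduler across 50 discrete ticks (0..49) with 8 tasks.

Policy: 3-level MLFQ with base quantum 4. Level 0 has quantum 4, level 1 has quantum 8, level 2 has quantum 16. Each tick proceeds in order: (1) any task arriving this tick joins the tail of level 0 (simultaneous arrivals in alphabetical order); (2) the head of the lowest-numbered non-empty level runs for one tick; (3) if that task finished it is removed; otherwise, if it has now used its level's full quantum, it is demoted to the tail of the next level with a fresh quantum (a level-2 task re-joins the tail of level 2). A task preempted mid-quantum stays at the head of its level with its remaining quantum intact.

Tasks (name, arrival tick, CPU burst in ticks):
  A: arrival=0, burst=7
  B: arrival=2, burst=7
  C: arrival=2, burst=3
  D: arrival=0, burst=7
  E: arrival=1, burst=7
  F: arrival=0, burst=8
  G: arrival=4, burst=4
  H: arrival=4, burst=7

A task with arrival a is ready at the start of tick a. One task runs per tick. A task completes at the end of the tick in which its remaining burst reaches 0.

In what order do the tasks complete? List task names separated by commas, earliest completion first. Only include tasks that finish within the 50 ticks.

completion order = C, G, A, D, F, E, B, H

t=0: L0/L1/L2 = ADF/-/- → run A
t=1: L0/L1/L2 = ADFE/-/- → run A
t=2: L0/L1/L2 = ADFEBC/-/- → run A
t=3: L0/L1/L2 = ADFEBC/-/- → run A
t=4: L0/L1/L2 = DFEBCGH/A/- → run D
t=5: L0/L1/L2 = DFEBCGH/A/- → run D
t=6: L0/L1/L2 = DFEBCGH/A/- → run D
t=7: L0/L1/L2 = DFEBCGH/A/- → run D
t=8: L0/L1/L2 = FEBCGH/AD/- → run F
t=9: L0/L1/L2 = FEBCGH/AD/- → run F
t=10: L0/L1/L2 = FEBCGH/AD/- → run F
t=11: L0/L1/L2 = FEBCGH/AD/- → run F
t=12: L0/L1/L2 = EBCGH/ADF/- → run E
t=13: L0/L1/L2 = EBCGH/ADF/- → run E
t=14: L0/L1/L2 = EBCGH/ADF/- → run E
t=15: L0/L1/L2 = EBCGH/ADF/- → run E
t=16: L0/L1/L2 = BCGH/ADFE/- → run B
t=17: L0/L1/L2 = BCGH/ADFE/- → run B
t=18: L0/L1/L2 = BCGH/ADFE/- → run B
t=19: L0/L1/L2 = BCGH/ADFE/- → run B
t=20: L0/L1/L2 = CGH/ADFEB/- → run C
t=21: L0/L1/L2 = CGH/ADFEB/- → run C
t=22: L0/L1/L2 = CGH/ADFEB/- → run C
t=23: L0/L1/L2 = GH/ADFEB/- → run G
t=24: L0/L1/L2 = GH/ADFEB/- → run G
t=25: L0/L1/L2 = GH/ADFEB/- → run G
t=26: L0/L1/L2 = GH/ADFEB/- → run G
t=27: L0/L1/L2 = H/ADFEB/- → run H
t=28: L0/L1/L2 = H/ADFEB/- → run H
t=29: L0/L1/L2 = H/ADFEB/- → run H
t=30: L0/L1/L2 = H/ADFEB/- → run H
t=31: L0/L1/L2 = -/ADFEBH/- → run A
t=32: L0/L1/L2 = -/ADFEBH/- → run A
t=33: L0/L1/L2 = -/ADFEBH/- → run A
t=34: L0/L1/L2 = -/DFEBH/- → run D
t=35: L0/L1/L2 = -/DFEBH/- → run D
t=36: L0/L1/L2 = -/DFEBH/- → run D
t=37: L0/L1/L2 = -/FEBH/- → run F
t=38: L0/L1/L2 = -/FEBH/- → run F
t=39: L0/L1/L2 = -/FEBH/- → run F
t=40: L0/L1/L2 = -/FEBH/- → run F
t=41: L0/L1/L2 = -/EBH/- → run E
t=42: L0/L1/L2 = -/EBH/- → run E
t=43: L0/L1/L2 = -/EBH/- → run E
t=44: L0/L1/L2 = -/BH/- → run B
t=45: L0/L1/L2 = -/BH/- → run B
t=46: L0/L1/L2 = -/BH/- → run B
t=47: L0/L1/L2 = -/H/- → run H
t=48: L0/L1/L2 = -/H/- → run H
t=49: L0/L1/L2 = -/H/- → run H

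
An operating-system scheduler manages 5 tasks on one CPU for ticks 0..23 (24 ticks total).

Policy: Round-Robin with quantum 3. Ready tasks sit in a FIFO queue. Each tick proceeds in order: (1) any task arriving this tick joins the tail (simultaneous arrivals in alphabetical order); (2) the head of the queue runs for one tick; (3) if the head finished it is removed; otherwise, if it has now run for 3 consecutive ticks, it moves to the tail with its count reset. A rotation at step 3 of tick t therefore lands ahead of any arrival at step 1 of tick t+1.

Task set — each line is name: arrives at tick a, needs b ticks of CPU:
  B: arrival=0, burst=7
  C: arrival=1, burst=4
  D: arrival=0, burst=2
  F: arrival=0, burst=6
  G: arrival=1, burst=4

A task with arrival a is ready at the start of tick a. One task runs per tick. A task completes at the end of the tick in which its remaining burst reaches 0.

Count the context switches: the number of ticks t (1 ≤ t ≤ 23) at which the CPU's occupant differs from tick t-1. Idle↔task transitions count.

context switches = 10

t=0: queue=[B,D,F] q_used=0 → run B
t=1: queue=[B,D,F,C,G] q_used=1 → run B
t=2: queue=[B,D,F,C,G] q_used=2 → run B
t=3: queue=[D,F,C,G,B] q_used=0 → run D
t=4: queue=[D,F,C,G,B] q_used=1 → run D
t=5: queue=[F,C,G,B] q_used=0 → run F
t=6: queue=[F,C,G,B] q_used=1 → run F
t=7: queue=[F,C,G,B] q_used=2 → run F
t=8: queue=[C,G,B,F] q_used=0 → run C
t=9: queue=[C,G,B,F] q_used=1 → run C
t=10: queue=[C,G,B,F] q_used=2 → run C
t=11: queue=[G,B,F,C] q_used=0 → run G
t=12: queue=[G,B,F,C] q_used=1 → run G
t=13: queue=[G,B,F,C] q_used=2 → run G
t=14: queue=[B,F,C,G] q_used=0 → run B
t=15: queue=[B,F,C,G] q_used=1 → run B
t=16: queue=[B,F,C,G] q_used=2 → run B
t=17: queue=[F,C,G,B] q_used=0 → run F
t=18: queue=[F,C,G,B] q_used=1 → run F
t=19: queue=[F,C,G,B] q_used=2 → run F
t=20: queue=[C,G,B] q_used=0 → run C
t=21: queue=[G,B] q_used=0 → run G
t=22: queue=[B] q_used=0 → run B
t=23: (idle)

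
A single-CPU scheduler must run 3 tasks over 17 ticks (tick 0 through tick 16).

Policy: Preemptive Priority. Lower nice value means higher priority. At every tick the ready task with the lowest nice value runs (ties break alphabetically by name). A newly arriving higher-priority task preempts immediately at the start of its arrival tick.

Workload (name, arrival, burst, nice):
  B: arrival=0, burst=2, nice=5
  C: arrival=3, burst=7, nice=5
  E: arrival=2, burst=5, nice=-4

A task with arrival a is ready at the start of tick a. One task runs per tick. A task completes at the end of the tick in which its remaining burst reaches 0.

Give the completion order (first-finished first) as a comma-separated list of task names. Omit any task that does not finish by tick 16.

completion order = B, E, C

t=0: ready={B} → run B
t=1: ready={B} → run B
t=2: ready={E} → run E
t=3: ready={C,E} → run E
t=4: ready={C,E} → run E
t=5: ready={C,E} → run E
t=6: ready={C,E} → run E
t=7: ready={C} → run C
t=8: ready={C} → run C
t=9: ready={C} → run C
t=10: ready={C} → run C
t=11: ready={C} → run C
t=12: ready={C} → run C
t=13: ready={C} → run C
t=14: (idle)
t=15: (idle)
t=16: (idle)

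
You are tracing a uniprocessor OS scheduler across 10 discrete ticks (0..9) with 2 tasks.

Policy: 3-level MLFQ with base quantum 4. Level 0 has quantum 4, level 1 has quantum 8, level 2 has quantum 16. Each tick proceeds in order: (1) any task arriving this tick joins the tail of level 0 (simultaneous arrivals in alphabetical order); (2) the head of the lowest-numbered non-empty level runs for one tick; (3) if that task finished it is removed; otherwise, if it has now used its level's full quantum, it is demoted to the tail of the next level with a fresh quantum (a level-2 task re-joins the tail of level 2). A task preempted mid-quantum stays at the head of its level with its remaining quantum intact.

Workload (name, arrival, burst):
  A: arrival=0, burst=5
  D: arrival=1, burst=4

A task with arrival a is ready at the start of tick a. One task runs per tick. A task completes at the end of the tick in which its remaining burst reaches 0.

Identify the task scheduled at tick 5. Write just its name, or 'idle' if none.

t=0: L0/L1/L2 = A/-/- → run A
t=1: L0/L1/L2 = AD/-/- → run A
t=2: L0/L1/L2 = AD/-/- → run A
t=3: L0/L1/L2 = AD/-/- → run A
t=4: L0/L1/L2 = D/A/- → run D
t=5: L0/L1/L2 = D/A/- → run D
t=6: L0/L1/L2 = D/A/- → run D
t=7: L0/L1/L2 = D/A/- → run D
t=8: L0/L1/L2 = -/A/- → run A
t=9: (idle)

running at tick 5 = D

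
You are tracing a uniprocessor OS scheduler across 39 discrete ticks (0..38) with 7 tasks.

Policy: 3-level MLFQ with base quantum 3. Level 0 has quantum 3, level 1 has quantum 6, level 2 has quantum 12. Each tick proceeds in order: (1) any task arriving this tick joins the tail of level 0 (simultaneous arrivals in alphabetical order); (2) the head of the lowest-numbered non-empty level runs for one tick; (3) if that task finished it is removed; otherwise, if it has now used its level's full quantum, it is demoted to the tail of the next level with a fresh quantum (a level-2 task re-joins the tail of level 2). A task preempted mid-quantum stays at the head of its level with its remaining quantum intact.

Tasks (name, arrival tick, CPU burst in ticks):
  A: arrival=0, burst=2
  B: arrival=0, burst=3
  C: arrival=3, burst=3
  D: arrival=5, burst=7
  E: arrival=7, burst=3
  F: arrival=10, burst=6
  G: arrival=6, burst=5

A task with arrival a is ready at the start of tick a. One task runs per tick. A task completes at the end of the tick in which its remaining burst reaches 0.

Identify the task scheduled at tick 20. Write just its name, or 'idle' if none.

t=0: L0/L1/L2 = AB/-/- → run A
t=1: L0/L1/L2 = AB/-/- → run A
t=2: L0/L1/L2 = B/-/- → run B
t=3: L0/L1/L2 = BC/-/- → run B
t=4: L0/L1/L2 = BC/-/- → run B
t=5: L0/L1/L2 = CD/-/- → run C
t=6: L0/L1/L2 = CDG/-/- → run C
t=7: L0/L1/L2 = CDGE/-/- → run C
t=8: L0/L1/L2 = DGE/-/- → run D
t=9: L0/L1/L2 = DGE/-/- → run D
t=10: L0/L1/L2 = DGEF/-/- → run D
t=11: L0/L1/L2 = GEF/D/- → run G
t=12: L0/L1/L2 = GEF/D/- → run G
t=13: L0/L1/L2 = GEF/D/- → run G
t=14: L0/L1/L2 = EF/DG/- → run E
t=15: L0/L1/L2 = EF/DG/- → run E
t=16: L0/L1/L2 = EF/DG/- → run E
t=17: L0/L1/L2 = F/DG/- → run F
t=18: L0/L1/L2 = F/DG/- → run F
t=19: L0/L1/L2 = F/DG/- → run F
t=20: L0/L1/L2 = -/DGF/- → run D
t=21: L0/L1/L2 = -/DGF/- → run D
t=22: L0/L1/L2 = -/DGF/- → run D
t=23: L0/L1/L2 = -/DGF/- → run D
t=24: L0/L1/L2 = -/GF/- → run G
t=25: L0/L1/L2 = -/GF/- → run G
t=26: L0/L1/L2 = -/F/- → run F
t=27: L0/L1/L2 = -/F/- → run F
t=28: L0/L1/L2 = -/F/- → run F
t=29: (idle)
t=30: (idle)
t=31: (idle)
t=32: (idle)
t=33: (idle)
t=34: (idle)
t=35: (idle)
t=36: (idle)
t=37: (idle)
t=38: (idle)

running at tick 20 = D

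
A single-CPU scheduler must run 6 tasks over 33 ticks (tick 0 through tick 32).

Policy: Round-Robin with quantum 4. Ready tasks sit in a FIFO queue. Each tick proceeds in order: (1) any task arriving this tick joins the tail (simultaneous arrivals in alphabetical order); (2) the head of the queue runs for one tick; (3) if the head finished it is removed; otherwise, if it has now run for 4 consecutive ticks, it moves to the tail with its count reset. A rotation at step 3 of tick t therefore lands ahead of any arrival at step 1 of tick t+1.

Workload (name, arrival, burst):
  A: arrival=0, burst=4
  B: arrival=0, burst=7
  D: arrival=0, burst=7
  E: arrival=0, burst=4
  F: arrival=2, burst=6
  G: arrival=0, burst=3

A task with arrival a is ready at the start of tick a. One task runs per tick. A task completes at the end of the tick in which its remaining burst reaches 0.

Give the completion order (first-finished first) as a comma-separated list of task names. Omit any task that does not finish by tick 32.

t=0: queue=[A,B,D,E,G] q_used=0 → run A
t=1: queue=[A,B,D,E,G] q_used=1 → run A
t=2: queue=[A,B,D,E,G,F] q_used=2 → run A
t=3: queue=[A,B,D,E,G,F] q_used=3 → run A
t=4: queue=[B,D,E,G,F] q_used=0 → run B
t=5: queue=[B,D,E,G,F] q_used=1 → run B
t=6: queue=[B,D,E,G,F] q_used=2 → run B
t=7: queue=[B,D,E,G,F] q_used=3 → run B
t=8: queue=[D,E,G,F,B] q_used=0 → run D
t=9: queue=[D,E,G,F,B] q_used=1 → run D
t=10: queue=[D,E,G,F,B] q_used=2 → run D
t=11: queue=[D,E,G,F,B] q_used=3 → run D
t=12: queue=[E,G,F,B,D] q_used=0 → run E
t=13: queue=[E,G,F,B,D] q_used=1 → run E
t=14: queue=[E,G,F,B,D] q_used=2 → run E
t=15: queue=[E,G,F,B,D] q_used=3 → run E
t=16: queue=[G,F,B,D] q_used=0 → run G
t=17: queue=[G,F,B,D] q_used=1 → run G
t=18: queue=[G,F,B,D] q_used=2 → run G
t=19: queue=[F,B,D] q_used=0 → run F
t=20: queue=[F,B,D] q_used=1 → run F
t=21: queue=[F,B,D] q_used=2 → run F
t=22: queue=[F,B,D] q_used=3 → run F
t=23: queue=[B,D,F] q_used=0 → run B
t=24: queue=[B,D,F] q_used=1 → run B
t=25: queue=[B,D,F] q_used=2 → run B
t=26: queue=[D,F] q_used=0 → run D
t=27: queue=[D,F] q_used=1 → run D
t=28: queue=[D,F] q_used=2 → run D
t=29: queue=[F] q_used=0 → run F
t=30: queue=[F] q_used=1 → run F
t=31: (idle)
t=32: (idle)

completion order = A, E, G, B, D, F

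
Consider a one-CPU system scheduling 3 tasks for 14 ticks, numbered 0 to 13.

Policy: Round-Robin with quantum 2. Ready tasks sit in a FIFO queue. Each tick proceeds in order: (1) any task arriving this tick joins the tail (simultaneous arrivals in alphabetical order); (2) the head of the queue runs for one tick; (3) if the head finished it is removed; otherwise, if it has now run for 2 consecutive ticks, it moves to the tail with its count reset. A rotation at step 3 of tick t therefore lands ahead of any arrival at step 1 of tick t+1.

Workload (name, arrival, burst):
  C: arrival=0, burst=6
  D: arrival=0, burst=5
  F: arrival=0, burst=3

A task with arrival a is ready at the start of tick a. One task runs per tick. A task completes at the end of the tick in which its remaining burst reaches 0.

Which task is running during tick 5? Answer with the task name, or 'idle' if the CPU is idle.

running at tick 5 = F

t=0: queue=[C,D,F] q_used=0 → run C
t=1: queue=[C,D,F] q_used=1 → run C
t=2: queue=[D,F,C] q_used=0 → run D
t=3: queue=[D,F,C] q_used=1 → run D
t=4: queue=[F,C,D] q_used=0 → run F
t=5: queue=[F,C,D] q_used=1 → run F
t=6: queue=[C,D,F] q_used=0 → run C
t=7: queue=[C,D,F] q_used=1 → run C
t=8: queue=[D,F,C] q_used=0 → run D
t=9: queue=[D,F,C] q_used=1 → run D
t=10: queue=[F,C,D] q_used=0 → run F
t=11: queue=[C,D] q_used=0 → run C
t=12: queue=[C,D] q_used=1 → run C
t=13: queue=[D] q_used=0 → run D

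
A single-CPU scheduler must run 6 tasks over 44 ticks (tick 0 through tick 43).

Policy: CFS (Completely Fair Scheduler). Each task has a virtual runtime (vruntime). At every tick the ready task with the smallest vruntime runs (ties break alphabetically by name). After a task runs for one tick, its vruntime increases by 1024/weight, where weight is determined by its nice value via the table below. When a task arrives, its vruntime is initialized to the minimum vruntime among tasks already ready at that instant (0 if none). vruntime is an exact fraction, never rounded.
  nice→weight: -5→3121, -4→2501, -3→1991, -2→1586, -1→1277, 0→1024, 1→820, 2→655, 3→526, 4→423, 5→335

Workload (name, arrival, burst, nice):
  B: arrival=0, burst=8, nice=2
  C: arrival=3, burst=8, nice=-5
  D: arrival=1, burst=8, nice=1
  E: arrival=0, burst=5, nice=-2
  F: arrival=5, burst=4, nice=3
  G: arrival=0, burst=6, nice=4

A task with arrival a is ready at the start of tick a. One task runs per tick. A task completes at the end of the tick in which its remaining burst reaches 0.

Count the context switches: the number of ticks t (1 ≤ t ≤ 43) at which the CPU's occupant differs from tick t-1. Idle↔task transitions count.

t=0: vr[B=0 E=0 G=0] → run B
t=1: vr[B=1024/655 D=0 E=0 G=0] → run D
t=2: vr[B=1024/655 D=256/205 E=0 G=0] → run E
t=3: vr[B=1024/655 C=0 D=256/205 E=512/793 G=0] → run C
t=4: vr[B=1024/655 C=1024/3121 D=256/205 E=512/793 G=0] → run G
t=5: vr[B=1024/655 C=1024/3121 D=256/205 E=512/793 F=1024/3121 G=1024/423] → run C
t=6: vr[B=1024/655 C=2048/3121 D=256/205 E=512/793 F=1024/3121 G=1024/423] → run F
t=7: vr[B=1024/655 C=2048/3121 D=256/205 E=512/793 F=1867264/820823 G=1024/423] → run E
t=8: vr[B=1024/655 C=2048/3121 D=256/205 E=1024/793 F=1867264/820823 G=1024/423] → run C
t=9: vr[B=1024/655 C=3072/3121 D=256/205 E=1024/793 F=1867264/820823 G=1024/423] → run C
t=10: vr[B=1024/655 C=4096/3121 D=256/205 E=1024/793 F=1867264/820823 G=1024/423] → run D
t=11: vr[B=1024/655 C=4096/3121 D=512/205 E=1024/793 F=1867264/820823 G=1024/423] → run E
t=12: vr[B=1024/655 C=4096/3121 D=512/205 E=1536/793 F=1867264/820823 G=1024/423] → run C
t=13: vr[B=1024/655 C=5120/3121 D=512/205 E=1536/793 F=1867264/820823 G=1024/423] → run B
t=14: vr[B=2048/655 C=5120/3121 D=512/205 E=1536/793 F=1867264/820823 G=1024/423] → run C
t=15: vr[B=2048/655 C=6144/3121 D=512/205 E=1536/793 F=1867264/820823 G=1024/423] → run E
t=16: vr[B=2048/655 C=6144/3121 D=512/205 E=2048/793 F=1867264/820823 G=1024/423] → run C
t=17: vr[B=2048/655 C=7168/3121 D=512/205 E=2048/793 F=1867264/820823 G=1024/423] → run F
t=18: vr[B=2048/655 C=7168/3121 D=512/205 E=2048/793 F=3465216/820823 G=1024/423] → run C
t=19: vr[B=2048/655 D=512/205 E=2048/793 F=3465216/820823 G=1024/423] → run G
t=20: vr[B=2048/655 D=512/205 E=2048/793 F=3465216/820823 G=2048/423] → run D
t=21: vr[B=2048/655 D=768/205 E=2048/793 F=3465216/820823 G=2048/423] → run E
t=22: vr[B=2048/655 D=768/205 F=3465216/820823 G=2048/423] → run B
t=23: vr[B=3072/655 D=768/205 F=3465216/820823 G=2048/423] → run D
t=24: vr[B=3072/655 D=1024/205 F=3465216/820823 G=2048/423] → run F
t=25: vr[B=3072/655 D=1024/205 F=5063168/820823 G=2048/423] → run B
t=26: vr[B=4096/655 D=1024/205 F=5063168/820823 G=2048/423] → run G
t=27: vr[B=4096/655 D=1024/205 F=5063168/820823 G=1024/141] → run D
t=28: vr[B=4096/655 D=256/41 F=5063168/820823 G=1024/141] → run F
t=29: vr[B=4096/655 D=256/41 G=1024/141] → run D
t=30: vr[B=4096/655 D=1536/205 G=1024/141] → run B
t=31: vr[B=1024/131 D=1536/205 G=1024/141] → run G
t=32: vr[B=1024/131 D=1536/205 G=4096/423] → run D
t=33: vr[B=1024/131 D=1792/205 G=4096/423] → run B
t=34: vr[B=6144/655 D=1792/205 G=4096/423] → run D
t=35: vr[B=6144/655 G=4096/423] → run B
t=36: vr[B=7168/655 G=4096/423] → run G
t=37: vr[B=7168/655 G=5120/423] → run B
t=38: vr[G=5120/423] → run G
t=39: (idle)
t=40: (idle)
t=41: (idle)
t=42: (idle)
t=43: (idle)

context switches = 38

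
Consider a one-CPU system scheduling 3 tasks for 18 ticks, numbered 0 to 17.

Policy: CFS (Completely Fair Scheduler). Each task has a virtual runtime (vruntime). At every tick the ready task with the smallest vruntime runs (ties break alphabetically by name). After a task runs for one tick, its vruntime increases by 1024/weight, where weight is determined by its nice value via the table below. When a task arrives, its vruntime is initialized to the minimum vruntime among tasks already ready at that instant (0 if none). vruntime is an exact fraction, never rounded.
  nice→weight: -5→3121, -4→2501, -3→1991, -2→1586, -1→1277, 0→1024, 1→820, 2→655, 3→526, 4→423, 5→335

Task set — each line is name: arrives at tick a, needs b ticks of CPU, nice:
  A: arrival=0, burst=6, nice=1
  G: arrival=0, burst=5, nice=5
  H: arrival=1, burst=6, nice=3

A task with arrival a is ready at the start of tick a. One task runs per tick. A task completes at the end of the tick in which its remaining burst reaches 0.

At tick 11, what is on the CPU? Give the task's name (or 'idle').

running at tick 11 = G

t=0: vr[A=0 G=0] → run A
t=1: vr[A=256/205 G=0 H=0] → run G
t=2: vr[A=256/205 G=1024/335 H=0] → run H
t=3: vr[A=256/205 G=1024/335 H=512/263] → run A
t=4: vr[A=512/205 G=1024/335 H=512/263] → run H
t=5: vr[A=512/205 G=1024/335 H=1024/263] → run A
t=6: vr[A=768/205 G=1024/335 H=1024/263] → run G
t=7: vr[A=768/205 G=2048/335 H=1024/263] → run A
t=8: vr[A=1024/205 G=2048/335 H=1024/263] → run H
t=9: vr[A=1024/205 G=2048/335 H=1536/263] → run A
t=10: vr[A=256/41 G=2048/335 H=1536/263] → run H
t=11: vr[A=256/41 G=2048/335 H=2048/263] → run G
t=12: vr[A=256/41 G=3072/335 H=2048/263] → run A
t=13: vr[G=3072/335 H=2048/263] → run H
t=14: vr[G=3072/335 H=2560/263] → run G
t=15: vr[G=4096/335 H=2560/263] → run H
t=16: vr[G=4096/335] → run G
t=17: (idle)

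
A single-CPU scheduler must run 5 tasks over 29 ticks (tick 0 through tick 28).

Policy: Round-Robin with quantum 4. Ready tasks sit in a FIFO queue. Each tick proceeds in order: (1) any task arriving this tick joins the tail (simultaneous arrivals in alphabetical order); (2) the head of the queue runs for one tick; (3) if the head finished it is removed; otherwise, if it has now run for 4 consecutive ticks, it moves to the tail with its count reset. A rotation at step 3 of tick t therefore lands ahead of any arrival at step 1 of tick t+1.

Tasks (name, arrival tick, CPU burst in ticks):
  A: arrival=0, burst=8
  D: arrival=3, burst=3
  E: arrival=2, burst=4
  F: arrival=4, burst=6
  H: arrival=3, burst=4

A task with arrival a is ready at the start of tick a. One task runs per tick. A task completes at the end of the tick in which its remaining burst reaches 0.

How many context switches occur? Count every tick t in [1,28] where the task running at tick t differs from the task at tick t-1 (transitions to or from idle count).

context switches = 6

t=0: queue=[A] q_used=0 → run A
t=1: queue=[A] q_used=1 → run A
t=2: queue=[A,E] q_used=2 → run A
t=3: queue=[A,E,D,H] q_used=3 → run A
t=4: queue=[E,D,H,A,F] q_used=0 → run E
t=5: queue=[E,D,H,A,F] q_used=1 → run E
t=6: queue=[E,D,H,A,F] q_used=2 → run E
t=7: queue=[E,D,H,A,F] q_used=3 → run E
t=8: queue=[D,H,A,F] q_used=0 → run D
t=9: queue=[D,H,A,F] q_used=1 → run D
t=10: queue=[D,H,A,F] q_used=2 → run D
t=11: queue=[H,A,F] q_used=0 → run H
t=12: queue=[H,A,F] q_used=1 → run H
t=13: queue=[H,A,F] q_used=2 → run H
t=14: queue=[H,A,F] q_used=3 → run H
t=15: queue=[A,F] q_used=0 → run A
t=16: queue=[A,F] q_used=1 → run A
t=17: queue=[A,F] q_used=2 → run A
t=18: queue=[A,F] q_used=3 → run A
t=19: queue=[F] q_used=0 → run F
t=20: queue=[F] q_used=1 → run F
t=21: queue=[F] q_used=2 → run F
t=22: queue=[F] q_used=3 → run F
t=23: queue=[F] q_used=0 → run F
t=24: queue=[F] q_used=1 → run F
t=25: (idle)
t=26: (idle)
t=27: (idle)
t=28: (idle)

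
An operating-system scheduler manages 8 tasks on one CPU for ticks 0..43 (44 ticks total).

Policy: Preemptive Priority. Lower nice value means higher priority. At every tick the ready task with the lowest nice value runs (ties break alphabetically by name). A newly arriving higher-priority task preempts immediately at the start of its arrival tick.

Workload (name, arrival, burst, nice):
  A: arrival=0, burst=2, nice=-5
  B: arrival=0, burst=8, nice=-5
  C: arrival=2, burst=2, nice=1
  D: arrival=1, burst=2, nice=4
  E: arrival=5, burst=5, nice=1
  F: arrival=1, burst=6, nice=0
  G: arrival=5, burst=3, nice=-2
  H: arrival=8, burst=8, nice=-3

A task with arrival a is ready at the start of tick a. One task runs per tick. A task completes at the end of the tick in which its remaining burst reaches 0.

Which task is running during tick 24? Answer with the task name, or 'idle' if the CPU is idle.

running at tick 24 = F

t=0: ready={A,B} → run A
t=1: ready={A,B,D,F} → run A
t=2: ready={B,C,D,F} → run B
t=3: ready={B,C,D,F} → run B
t=4: ready={B,C,D,F} → run B
t=5: ready={B,C,D,E,F,G} → run B
t=6: ready={B,C,D,E,F,G} → run B
t=7: ready={B,C,D,E,F,G} → run B
t=8: ready={B,C,D,E,F,G,H} → run B
t=9: ready={B,C,D,E,F,G,H} → run B
t=10: ready={C,D,E,F,G,H} → run H
t=11: ready={C,D,E,F,G,H} → run H
t=12: ready={C,D,E,F,G,H} → run H
t=13: ready={C,D,E,F,G,H} → run H
t=14: ready={C,D,E,F,G,H} → run H
t=15: ready={C,D,E,F,G,H} → run H
t=16: ready={C,D,E,F,G,H} → run H
t=17: ready={C,D,E,F,G,H} → run H
t=18: ready={C,D,E,F,G} → run G
t=19: ready={C,D,E,F,G} → run G
t=20: ready={C,D,E,F,G} → run G
t=21: ready={C,D,E,F} → run F
t=22: ready={C,D,E,F} → run F
t=23: ready={C,D,E,F} → run F
t=24: ready={C,D,E,F} → run F
t=25: ready={C,D,E,F} → run F
t=26: ready={C,D,E,F} → run F
t=27: ready={C,D,E} → run C
t=28: ready={C,D,E} → run C
t=29: ready={D,E} → run E
t=30: ready={D,E} → run E
t=31: ready={D,E} → run E
t=32: ready={D,E} → run E
t=33: ready={D,E} → run E
t=34: ready={D} → run D
t=35: ready={D} → run D
t=36: (idle)
t=37: (idle)
t=38: (idle)
t=39: (idle)
t=40: (idle)
t=41: (idle)
t=42: (idle)
t=43: (idle)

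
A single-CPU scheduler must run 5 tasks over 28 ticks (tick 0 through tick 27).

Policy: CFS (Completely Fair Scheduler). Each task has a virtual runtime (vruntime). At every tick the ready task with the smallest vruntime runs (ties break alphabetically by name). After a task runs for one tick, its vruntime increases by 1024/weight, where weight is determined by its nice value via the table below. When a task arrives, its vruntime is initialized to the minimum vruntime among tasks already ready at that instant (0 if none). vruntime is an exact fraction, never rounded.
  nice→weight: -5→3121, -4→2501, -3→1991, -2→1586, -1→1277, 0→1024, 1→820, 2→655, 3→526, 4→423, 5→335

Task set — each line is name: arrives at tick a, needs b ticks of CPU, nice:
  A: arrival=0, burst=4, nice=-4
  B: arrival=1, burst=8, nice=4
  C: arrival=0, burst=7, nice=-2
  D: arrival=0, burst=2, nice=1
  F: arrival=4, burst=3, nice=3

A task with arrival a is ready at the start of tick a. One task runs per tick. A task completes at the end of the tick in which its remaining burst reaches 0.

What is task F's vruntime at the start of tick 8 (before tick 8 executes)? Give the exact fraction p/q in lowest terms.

vruntime(F, start of tick 8) = 1549824/657763

t=0: vr[A=0 C=0 D=0] → run A
t=1: vr[A=1024/2501 B=0 C=0 D=0] → run B
t=2: vr[A=1024/2501 B=1024/423 C=0 D=0] → run C
t=3: vr[A=1024/2501 B=1024/423 C=512/793 D=0] → run D
t=4: vr[A=1024/2501 B=1024/423 C=512/793 D=256/205 F=1024/2501] → run A
t=5: vr[A=2048/2501 B=1024/423 C=512/793 D=256/205 F=1024/2501] → run F
t=6: vr[A=2048/2501 B=1024/423 C=512/793 D=256/205 F=1549824/657763] → run C
t=7: vr[A=2048/2501 B=1024/423 C=1024/793 D=256/205 F=1549824/657763] → run A
t=8: vr[A=3072/2501 B=1024/423 C=1024/793 D=256/205 F=1549824/657763] → run A
t=9: vr[B=1024/423 C=1024/793 D=256/205 F=1549824/657763] → run D
t=10: vr[B=1024/423 C=1024/793 F=1549824/657763] → run C
t=11: vr[B=1024/423 C=1536/793 F=1549824/657763] → run C
t=12: vr[B=1024/423 C=2048/793 F=1549824/657763] → run F
t=13: vr[B=1024/423 C=2048/793 F=2830336/657763] → run B
t=14: vr[B=2048/423 C=2048/793 F=2830336/657763] → run C
t=15: vr[B=2048/423 C=2560/793 F=2830336/657763] → run C
t=16: vr[B=2048/423 C=3072/793 F=2830336/657763] → run C
t=17: vr[B=2048/423 F=2830336/657763] → run F
t=18: vr[B=2048/423] → run B
t=19: vr[B=1024/141] → run B
t=20: vr[B=4096/423] → run B
t=21: vr[B=5120/423] → run B
t=22: vr[B=2048/141] → run B
t=23: vr[B=7168/423] → run B
t=24: (idle)
t=25: (idle)
t=26: (idle)
t=27: (idle)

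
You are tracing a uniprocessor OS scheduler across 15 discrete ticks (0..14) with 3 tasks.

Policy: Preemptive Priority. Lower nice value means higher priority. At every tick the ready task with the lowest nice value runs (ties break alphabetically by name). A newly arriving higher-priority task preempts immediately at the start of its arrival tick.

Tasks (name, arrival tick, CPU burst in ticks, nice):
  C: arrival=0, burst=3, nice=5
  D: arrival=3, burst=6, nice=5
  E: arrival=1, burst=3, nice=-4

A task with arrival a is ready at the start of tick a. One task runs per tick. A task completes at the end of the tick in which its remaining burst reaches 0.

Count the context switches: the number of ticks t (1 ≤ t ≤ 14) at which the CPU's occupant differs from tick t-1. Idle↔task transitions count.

t=0: ready={C} → run C
t=1: ready={C,E} → run E
t=2: ready={C,E} → run E
t=3: ready={C,D,E} → run E
t=4: ready={C,D} → run C
t=5: ready={C,D} → run C
t=6: ready={D} → run D
t=7: ready={D} → run D
t=8: ready={D} → run D
t=9: ready={D} → run D
t=10: ready={D} → run D
t=11: ready={D} → run D
t=12: (idle)
t=13: (idle)
t=14: (idle)

context switches = 4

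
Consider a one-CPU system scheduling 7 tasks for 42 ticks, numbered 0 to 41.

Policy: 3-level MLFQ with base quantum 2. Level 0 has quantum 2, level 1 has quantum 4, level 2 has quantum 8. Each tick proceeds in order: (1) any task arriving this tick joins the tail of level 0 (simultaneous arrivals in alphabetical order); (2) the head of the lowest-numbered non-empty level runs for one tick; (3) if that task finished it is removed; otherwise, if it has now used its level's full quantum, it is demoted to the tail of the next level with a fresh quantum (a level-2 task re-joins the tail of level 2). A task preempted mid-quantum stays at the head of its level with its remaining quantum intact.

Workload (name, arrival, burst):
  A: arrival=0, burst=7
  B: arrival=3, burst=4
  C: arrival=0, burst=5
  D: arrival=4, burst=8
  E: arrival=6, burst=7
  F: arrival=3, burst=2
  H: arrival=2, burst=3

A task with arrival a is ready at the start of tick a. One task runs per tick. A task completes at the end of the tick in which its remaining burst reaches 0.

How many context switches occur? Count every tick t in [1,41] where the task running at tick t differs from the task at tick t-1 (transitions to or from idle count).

t=0: L0/L1/L2 = AC/-/- → run A
t=1: L0/L1/L2 = AC/-/- → run A
t=2: L0/L1/L2 = CH/A/- → run C
t=3: L0/L1/L2 = CHBF/A/- → run C
t=4: L0/L1/L2 = HBFD/AC/- → run H
t=5: L0/L1/L2 = HBFD/AC/- → run H
t=6: L0/L1/L2 = BFDE/ACH/- → run B
t=7: L0/L1/L2 = BFDE/ACH/- → run B
t=8: L0/L1/L2 = FDE/ACHB/- → run F
t=9: L0/L1/L2 = FDE/ACHB/- → run F
t=10: L0/L1/L2 = DE/ACHB/- → run D
t=11: L0/L1/L2 = DE/ACHB/- → run D
t=12: L0/L1/L2 = E/ACHBD/- → run E
t=13: L0/L1/L2 = E/ACHBD/- → run E
t=14: L0/L1/L2 = -/ACHBDE/- → run A
t=15: L0/L1/L2 = -/ACHBDE/- → run A
t=16: L0/L1/L2 = -/ACHBDE/- → run A
t=17: L0/L1/L2 = -/ACHBDE/- → run A
t=18: L0/L1/L2 = -/CHBDE/A → run C
t=19: L0/L1/L2 = -/CHBDE/A → run C
t=20: L0/L1/L2 = -/CHBDE/A → run C
t=21: L0/L1/L2 = -/HBDE/A → run H
t=22: L0/L1/L2 = -/BDE/A → run B
t=23: L0/L1/L2 = -/BDE/A → run B
t=24: L0/L1/L2 = -/DE/A → run D
t=25: L0/L1/L2 = -/DE/A → run D
t=26: L0/L1/L2 = -/DE/A → run D
t=27: L0/L1/L2 = -/DE/A → run D
t=28: L0/L1/L2 = -/E/AD → run E
t=29: L0/L1/L2 = -/E/AD → run E
t=30: L0/L1/L2 = -/E/AD → run E
t=31: L0/L1/L2 = -/E/AD → run E
t=32: L0/L1/L2 = -/-/ADE → run A
t=33: L0/L1/L2 = -/-/DE → run D
t=34: L0/L1/L2 = -/-/DE → run D
t=35: L0/L1/L2 = -/-/E → run E
t=36: (idle)
t=37: (idle)
t=38: (idle)
t=39: (idle)
t=40: (idle)
t=41: (idle)

context switches = 16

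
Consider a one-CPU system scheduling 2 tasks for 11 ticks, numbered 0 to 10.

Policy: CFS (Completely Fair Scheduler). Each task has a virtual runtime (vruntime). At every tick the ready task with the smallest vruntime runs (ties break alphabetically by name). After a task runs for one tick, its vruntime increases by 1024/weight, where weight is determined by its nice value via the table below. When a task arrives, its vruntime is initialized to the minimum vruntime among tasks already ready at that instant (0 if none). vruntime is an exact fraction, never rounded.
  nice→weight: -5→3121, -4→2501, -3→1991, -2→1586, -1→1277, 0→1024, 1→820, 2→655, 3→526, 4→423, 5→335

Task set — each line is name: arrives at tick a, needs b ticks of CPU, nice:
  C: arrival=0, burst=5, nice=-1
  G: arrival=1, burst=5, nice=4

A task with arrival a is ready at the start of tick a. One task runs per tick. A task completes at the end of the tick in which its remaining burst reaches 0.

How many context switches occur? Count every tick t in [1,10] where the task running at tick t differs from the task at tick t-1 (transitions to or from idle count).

t=0: vr[C=0] → run C
t=1: vr[C=1024/1277 G=1024/1277] → run C
t=2: vr[C=2048/1277 G=1024/1277] → run G
t=3: vr[C=2048/1277 G=1740800/540171] → run C
t=4: vr[C=3072/1277 G=1740800/540171] → run C
t=5: vr[C=4096/1277 G=1740800/540171] → run C
t=6: vr[G=1740800/540171] → run G
t=7: vr[G=3048448/540171] → run G
t=8: vr[G=1452032/180057] → run G
t=9: vr[G=5663744/540171] → run G
t=10: (idle)

context switches = 4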